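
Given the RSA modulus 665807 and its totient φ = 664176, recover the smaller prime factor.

809

φ(n) = (p−1)(q−1) = n − (p+q) + 1, so p + q = 665807 − 664176 + 1 = 1632.
p and q are the roots of t² − 1632t + 665807 = 0.
Discriminant: 1632² − 4·665807 = 2663424 − 2663228 = 196; √196 = 14.
q = (1632 − 14)/2 = 809, p = (1632 + 14)/2 = 823.
Check: 809 · 823 = 665807.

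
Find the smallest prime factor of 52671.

52671 is odd.
Digit sum 21, divisible by 3.

3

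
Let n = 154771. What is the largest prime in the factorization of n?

154771 = 37 · 4183
4183 = 47 · 89
89 is prime.
So 154771 = 37 · 47 · 89; the largest prime factor is 89.

89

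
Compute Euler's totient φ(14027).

Factor: 14027 = 13^2 · 83.
φ(14027) = 13^1·(13−1) · (83−1) = 156 · 82 = 12792.

12792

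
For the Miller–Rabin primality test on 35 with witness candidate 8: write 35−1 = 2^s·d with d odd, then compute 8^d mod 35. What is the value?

8

35 − 1 = 34 = 2^1 · 17, so d = 17.
8^1 ≡ 8 (mod 35)
8^2 ≡ 8^2 = 64 ≡ 29 (mod 35)
8^4 ≡ 29^2 = 841 ≡ 1 (mod 35)
8^8 ≡ 1^2 = 1 ≡ 1 (mod 35)
8^16 ≡ 1^2 = 1 ≡ 1 (mod 35)
17 = 16 + 1 in binary powers of 2.
So 8^17 ≡ 1 · 8 ≡ 8 (mod 35).
Squaring chain: 8; never reaches −1, so base 8 is a Miller–Rabin witness that 35 is composite.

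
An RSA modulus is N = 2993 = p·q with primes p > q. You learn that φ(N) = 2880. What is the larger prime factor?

φ(n) = (p−1)(q−1) = n − (p+q) + 1, so p + q = 2993 − 2880 + 1 = 114.
p and q are the roots of t² − 114t + 2993 = 0.
Discriminant: 114² − 4·2993 = 12996 − 11972 = 1024; √1024 = 32.
q = (114 − 32)/2 = 41, p = (114 + 32)/2 = 73.
Check: 41 · 73 = 2993.

73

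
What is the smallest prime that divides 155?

155 is odd.
Digit sum 11, not divisible by 3.
Ends in 5: divisible by 5.

5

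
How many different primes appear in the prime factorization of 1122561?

5

1122561 = 3^2 · 124729
124729 = 11 · 11339
11339 = 17 · 667
667 = 23 · 29
1122561 = 3^2 · 11 · 17 · 23 · 29, which has 5 distinct prime factors.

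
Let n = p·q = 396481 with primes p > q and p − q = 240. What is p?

761

Since p = q + 240, we have 396481 = q(q + 240), so q² + 240q − 396481 = 0.
Discriminant: 240² + 4·396481 = 57600 + 1585924 = 1643524; √1643524 = 1282.
q = (−240 + 1282)/2 = 521, and p = q + 240 = 761.
Check: 521 · 761 = 396481.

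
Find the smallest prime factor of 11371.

11371 is odd.
Digit sum 13, not divisible by 3.
Ends in 1: not divisible by 5.
7: 11371 = 7·1624 + 3
11: 11371 = 11·1033 + 8
13: 11371 = 13·874 + 9
17: 11371 = 17·668 + 15
19: 11371 = 19·598 + 9
23: 11371 = 23·494 + 9
29: 11371 = 29·392 + 3
31: 11371 = 31·366 + 25
37: 11371 = 37·307 + 12
41: 11371 = 41·277 + 14
43: 11371 = 43·264 + 19
47: 11371 = 47·241 + 44
53: 11371 = 53·214 + 29
59: 11371 = 59·192 + 43
61: 11371 = 61·186 + 25
67: 11371 = 67·169 + 48
71: 11371 = 71·160 + 11
73: 11371 = 73·155 + 56
79: 11371 = 79·143 + 74
83: 11371 = 83·137

83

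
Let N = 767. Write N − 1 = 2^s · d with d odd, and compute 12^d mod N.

767 − 1 = 766 = 2^1 · 383, so d = 383.
12^1 ≡ 12 (mod 767)
12^2 ≡ 12^2 = 144 ≡ 144 (mod 767)
12^4 ≡ 144^2 = 20736 ≡ 27 (mod 767)
12^8 ≡ 27^2 = 729 ≡ 729 (mod 767)
12^16 ≡ 729^2 = 531441 ≡ 677 (mod 767)
12^32 ≡ 677^2 = 458329 ≡ 430 (mod 767)
12^64 ≡ 430^2 = 184900 ≡ 53 (mod 767)
12^128 ≡ 53^2 = 2809 ≡ 508 (mod 767)
12^256 ≡ 508^2 = 258064 ≡ 352 (mod 767)
383 = 256 + 64 + 32 + 16 + 8 + 4 + 2 + 1 in binary powers of 2.
So 12^383 ≡ 352 · 53 · 430 · 677 · 729 · 27 · 144 · 12 ≡ 584 (mod 767).
Squaring chain: 584; never reaches −1, so base 12 is a Miller–Rabin witness that 767 is composite.

584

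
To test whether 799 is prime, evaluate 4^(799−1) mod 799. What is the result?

4^1 ≡ 4 (mod 799)
4^2 ≡ 4^2 = 16 ≡ 16 (mod 799)
4^4 ≡ 16^2 = 256 ≡ 256 (mod 799)
4^8 ≡ 256^2 = 65536 ≡ 18 (mod 799)
4^16 ≡ 18^2 = 324 ≡ 324 (mod 799)
4^32 ≡ 324^2 = 104976 ≡ 307 (mod 799)
4^64 ≡ 307^2 = 94249 ≡ 766 (mod 799)
4^128 ≡ 766^2 = 586756 ≡ 290 (mod 799)
4^256 ≡ 290^2 = 84100 ≡ 205 (mod 799)
4^512 ≡ 205^2 = 42025 ≡ 477 (mod 799)
798 = 512 + 256 + 16 + 8 + 4 + 2 in binary powers of 2.
So 4^798 ≡ 477 · 205 · 324 · 18 · 256 · 16 ≡ 747 (mod 799).
Since 747 ≠ 1, base 4 is a Fermat witness: 799 is composite.

747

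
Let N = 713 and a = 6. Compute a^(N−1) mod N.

6^1 ≡ 6 (mod 713)
6^2 ≡ 6^2 = 36 ≡ 36 (mod 713)
6^4 ≡ 36^2 = 1296 ≡ 583 (mod 713)
6^8 ≡ 583^2 = 339889 ≡ 501 (mod 713)
6^16 ≡ 501^2 = 251001 ≡ 25 (mod 713)
6^32 ≡ 25^2 = 625 ≡ 625 (mod 713)
6^64 ≡ 625^2 = 390625 ≡ 614 (mod 713)
6^128 ≡ 614^2 = 376996 ≡ 532 (mod 713)
6^256 ≡ 532^2 = 283024 ≡ 676 (mod 713)
6^512 ≡ 676^2 = 456976 ≡ 656 (mod 713)
712 = 512 + 128 + 64 + 8 in binary powers of 2.
So 6^712 ≡ 656 · 532 · 614 · 501 ≡ 87 (mod 713).
Since 87 ≠ 1, base 6 is a Fermat witness: 713 is composite.

87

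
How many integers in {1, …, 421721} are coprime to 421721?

Factor: 421721 = 53 · 73 · 109.
φ(421721) = (53−1) · (73−1) · (109−1) = 52 · 72 · 108 = 404352.

404352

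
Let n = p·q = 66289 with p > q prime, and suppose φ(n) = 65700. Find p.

φ(n) = (p−1)(q−1) = n − (p+q) + 1, so p + q = 66289 − 65700 + 1 = 590.
p and q are the roots of t² − 590t + 66289 = 0.
Discriminant: 590² − 4·66289 = 348100 − 265156 = 82944; √82944 = 288.
q = (590 − 288)/2 = 151, p = (590 + 288)/2 = 439.
Check: 151 · 439 = 66289.

439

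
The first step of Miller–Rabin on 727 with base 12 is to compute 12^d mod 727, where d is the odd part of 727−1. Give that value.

727 − 1 = 726 = 2^1 · 363, so d = 363.
12^1 ≡ 12 (mod 727)
12^2 ≡ 12^2 = 144 ≡ 144 (mod 727)
12^4 ≡ 144^2 = 20736 ≡ 380 (mod 727)
12^8 ≡ 380^2 = 144400 ≡ 454 (mod 727)
12^16 ≡ 454^2 = 206116 ≡ 375 (mod 727)
12^32 ≡ 375^2 = 140625 ≡ 314 (mod 727)
12^64 ≡ 314^2 = 98596 ≡ 451 (mod 727)
12^128 ≡ 451^2 = 203401 ≡ 568 (mod 727)
12^256 ≡ 568^2 = 322624 ≡ 563 (mod 727)
363 = 256 + 64 + 32 + 8 + 2 + 1 in binary powers of 2.
So 12^363 ≡ 563 · 451 · 314 · 454 · 144 · 12 ≡ 726 (mod 727).
Since 12^d ≡ 726 (mod 727), base 12 does not prove 727 composite.

726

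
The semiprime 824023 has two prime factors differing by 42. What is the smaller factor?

887

Since p = q + 42, we have 824023 = q(q + 42), so q² + 42q − 824023 = 0.
Discriminant: 42² + 4·824023 = 1764 + 3296092 = 3297856; √3297856 = 1816.
q = (−42 + 1816)/2 = 887, and p = q + 42 = 929.
Check: 887 · 929 = 824023.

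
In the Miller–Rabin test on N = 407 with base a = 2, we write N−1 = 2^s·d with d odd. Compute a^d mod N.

407 − 1 = 406 = 2^1 · 203, so d = 203.
2^1 ≡ 2 (mod 407)
2^2 ≡ 2^2 = 4 ≡ 4 (mod 407)
2^4 ≡ 4^2 = 16 ≡ 16 (mod 407)
2^8 ≡ 16^2 = 256 ≡ 256 (mod 407)
2^16 ≡ 256^2 = 65536 ≡ 9 (mod 407)
2^32 ≡ 9^2 = 81 ≡ 81 (mod 407)
2^64 ≡ 81^2 = 6561 ≡ 49 (mod 407)
2^128 ≡ 49^2 = 2401 ≡ 366 (mod 407)
203 = 128 + 64 + 8 + 2 + 1 in binary powers of 2.
So 2^203 ≡ 366 · 49 · 256 · 4 · 2 ≡ 338 (mod 407).
Squaring chain: 338; never reaches −1, so base 2 is a Miller–Rabin witness that 407 is composite.

338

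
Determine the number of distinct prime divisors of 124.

2

124 = 2^2 · 31
124 = 2^2 · 31, which has 2 distinct prime factors.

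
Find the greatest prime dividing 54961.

61

54961 = 17 · 3233
3233 = 53 · 61
61 is prime.
So 54961 = 17 · 53 · 61; the largest prime factor is 61.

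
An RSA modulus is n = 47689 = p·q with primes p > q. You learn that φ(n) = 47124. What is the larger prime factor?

φ(n) = (p−1)(q−1) = n − (p+q) + 1, so p + q = 47689 − 47124 + 1 = 566.
p and q are the roots of t² − 566t + 47689 = 0.
Discriminant: 566² − 4·47689 = 320356 − 190756 = 129600; √129600 = 360.
q = (566 − 360)/2 = 103, p = (566 + 360)/2 = 463.
Check: 103 · 463 = 47689.

463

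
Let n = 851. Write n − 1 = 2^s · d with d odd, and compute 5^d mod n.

851 − 1 = 850 = 2^1 · 425, so d = 425.
5^1 ≡ 5 (mod 851)
5^2 ≡ 5^2 = 25 ≡ 25 (mod 851)
5^4 ≡ 25^2 = 625 ≡ 625 (mod 851)
5^8 ≡ 625^2 = 390625 ≡ 16 (mod 851)
5^16 ≡ 16^2 = 256 ≡ 256 (mod 851)
5^32 ≡ 256^2 = 65536 ≡ 9 (mod 851)
5^64 ≡ 9^2 = 81 ≡ 81 (mod 851)
5^128 ≡ 81^2 = 6561 ≡ 604 (mod 851)
5^256 ≡ 604^2 = 364816 ≡ 588 (mod 851)
425 = 256 + 128 + 32 + 8 + 1 in binary powers of 2.
So 5^425 ≡ 588 · 604 · 9 · 16 · 5 ≡ 109 (mod 851).
Squaring chain: 109; never reaches −1, so base 5 is a Miller–Rabin witness that 851 is composite.

109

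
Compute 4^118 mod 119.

4^1 ≡ 4 (mod 119)
4^2 ≡ 4^2 = 16 ≡ 16 (mod 119)
4^4 ≡ 16^2 = 256 ≡ 18 (mod 119)
4^8 ≡ 18^2 = 324 ≡ 86 (mod 119)
4^16 ≡ 86^2 = 7396 ≡ 18 (mod 119)
4^32 ≡ 18^2 = 324 ≡ 86 (mod 119)
4^64 ≡ 86^2 = 7396 ≡ 18 (mod 119)
118 = 64 + 32 + 16 + 4 + 2 in binary powers of 2.
So 4^118 ≡ 18 · 86 · 18 · 18 · 16 ≡ 67 (mod 119).
Since 67 ≠ 1, base 4 is a Fermat witness: 119 is composite.

67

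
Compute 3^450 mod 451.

419

3^1 ≡ 3 (mod 451)
3^2 ≡ 3^2 = 9 ≡ 9 (mod 451)
3^4 ≡ 9^2 = 81 ≡ 81 (mod 451)
3^8 ≡ 81^2 = 6561 ≡ 247 (mod 451)
3^16 ≡ 247^2 = 61009 ≡ 124 (mod 451)
3^32 ≡ 124^2 = 15376 ≡ 42 (mod 451)
3^64 ≡ 42^2 = 1764 ≡ 411 (mod 451)
3^128 ≡ 411^2 = 168921 ≡ 247 (mod 451)
3^256 ≡ 247^2 = 61009 ≡ 124 (mod 451)
450 = 256 + 128 + 64 + 2 in binary powers of 2.
So 3^450 ≡ 124 · 247 · 411 · 9 ≡ 419 (mod 451).
Since 419 ≠ 1, base 3 is a Fermat witness: 451 is composite.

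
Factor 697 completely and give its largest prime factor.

41

697 = 17 · 41
41 is prime.
So 697 = 17 · 41; the largest prime factor is 41.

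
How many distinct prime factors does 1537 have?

2

1537 = 29 · 53
1537 = 29 · 53, which has 2 distinct prime factors.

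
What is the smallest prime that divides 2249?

2249 is odd.
Digit sum 17, not divisible by 3.
Ends in 9: not divisible by 5.
7: 2249 = 7·321 + 2
11: 2249 = 11·204 + 5
13: 2249 = 13·173

13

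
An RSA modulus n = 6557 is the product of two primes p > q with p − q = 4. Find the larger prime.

83

Since p = q + 4, we have 6557 = q(q + 4), so q² + 4q − 6557 = 0.
Discriminant: 4² + 4·6557 = 16 + 26228 = 26244; √26244 = 162.
q = (−4 + 162)/2 = 79, and p = q + 4 = 83.
Check: 79 · 83 = 6557.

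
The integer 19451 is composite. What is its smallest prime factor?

19451 is odd.
Digit sum 20, not divisible by 3.
Ends in 1: not divisible by 5.
7: 19451 = 7·2778 + 5
11: 19451 = 11·1768 + 3
13: 19451 = 13·1496 + 3
17: 19451 = 17·1144 + 3
19: 19451 = 19·1023 + 14
23: 19451 = 23·845 + 16
29: 19451 = 29·670 + 21
31: 19451 = 31·627 + 14
37: 19451 = 37·525 + 26
41: 19451 = 41·474 + 17
43: 19451 = 43·452 + 15
47: 19451 = 47·413 + 40
53: 19451 = 53·367

53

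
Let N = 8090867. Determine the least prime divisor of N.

97

8090867 is odd.
Digit sum 38, not divisible by 3.
Ends in 7: not divisible by 5.
7: 8090867 = 7·1155838 + 1
11: 8090867 = 11·735533 + 4
13: 8090867 = 13·622374 + 5
17: 8090867 = 17·475933 + 6
19: 8090867 = 19·425835 + 2
23: 8090867 = 23·351776 + 19
29: 8090867 = 29·278995 + 12
31: 8090867 = 31·260995 + 22
37: 8090867 = 37·218672 + 3
41: 8090867 = 41·197338 + 9
43: 8090867 = 43·188159 + 30
47: 8090867 = 47·172146 + 5
53: 8090867 = 53·152657 + 46
59: 8090867 = 59·137133 + 20
61: 8090867 = 61·132637 + 10
67: 8090867 = 67·120759 + 14
71: 8090867 = 71·113955 + 62
73: 8090867 = 73·110833 + 58
79: 8090867 = 79·102416 + 3
83: 8090867 = 83·97480 + 27
89: 8090867 = 89·90908 + 55
97: 8090867 = 97·83411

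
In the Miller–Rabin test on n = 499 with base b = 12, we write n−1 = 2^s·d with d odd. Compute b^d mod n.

498

499 − 1 = 498 = 2^1 · 249, so d = 249.
12^1 ≡ 12 (mod 499)
12^2 ≡ 12^2 = 144 ≡ 144 (mod 499)
12^4 ≡ 144^2 = 20736 ≡ 277 (mod 499)
12^8 ≡ 277^2 = 76729 ≡ 382 (mod 499)
12^16 ≡ 382^2 = 145924 ≡ 216 (mod 499)
12^32 ≡ 216^2 = 46656 ≡ 249 (mod 499)
12^64 ≡ 249^2 = 62001 ≡ 125 (mod 499)
12^128 ≡ 125^2 = 15625 ≡ 156 (mod 499)
249 = 128 + 64 + 32 + 16 + 8 + 1 in binary powers of 2.
So 12^249 ≡ 156 · 125 · 249 · 216 · 382 · 12 ≡ 498 (mod 499).
Since 12^d ≡ 498 (mod 499), base 12 does not prove 499 composite.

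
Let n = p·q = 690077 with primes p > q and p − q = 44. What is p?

853

Since p = q + 44, we have 690077 = q(q + 44), so q² + 44q − 690077 = 0.
Discriminant: 44² + 4·690077 = 1936 + 2760308 = 2762244; √2762244 = 1662.
q = (−44 + 1662)/2 = 809, and p = q + 44 = 853.
Check: 809 · 853 = 690077.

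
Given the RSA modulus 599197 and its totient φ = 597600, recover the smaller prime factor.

φ(n) = (p−1)(q−1) = n − (p+q) + 1, so p + q = 599197 − 597600 + 1 = 1598.
p and q are the roots of t² − 1598t + 599197 = 0.
Discriminant: 1598² − 4·599197 = 2553604 − 2396788 = 156816; √156816 = 396.
q = (1598 − 396)/2 = 601, p = (1598 + 396)/2 = 997.
Check: 601 · 997 = 599197.

601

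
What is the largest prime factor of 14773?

79

14773 = 11 · 1343
1343 = 17 · 79
79 is prime.
So 14773 = 11 · 17 · 79; the largest prime factor is 79.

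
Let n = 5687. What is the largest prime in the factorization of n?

5687 = 11 · 517
517 = 11 · 47
47 is prime.
So 5687 = 11^2 · 47; the largest prime factor is 47.

47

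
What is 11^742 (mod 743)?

1

11^1 ≡ 11 (mod 743)
11^2 ≡ 11^2 = 121 ≡ 121 (mod 743)
11^4 ≡ 121^2 = 14641 ≡ 524 (mod 743)
11^8 ≡ 524^2 = 274576 ≡ 409 (mod 743)
11^16 ≡ 409^2 = 167281 ≡ 106 (mod 743)
11^32 ≡ 106^2 = 11236 ≡ 91 (mod 743)
11^64 ≡ 91^2 = 8281 ≡ 108 (mod 743)
11^128 ≡ 108^2 = 11664 ≡ 519 (mod 743)
11^256 ≡ 519^2 = 269361 ≡ 395 (mod 743)
11^512 ≡ 395^2 = 156025 ≡ 738 (mod 743)
742 = 512 + 128 + 64 + 32 + 4 + 2 in binary powers of 2.
So 11^742 ≡ 738 · 519 · 108 · 91 · 524 · 121 ≡ 1 (mod 743).
Since the result is 1, base 11 gives no evidence that 743 is composite.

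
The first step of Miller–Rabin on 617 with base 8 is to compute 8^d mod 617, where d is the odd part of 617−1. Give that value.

616

617 − 1 = 616 = 2^3 · 77, so d = 77.
8^1 ≡ 8 (mod 617)
8^2 ≡ 8^2 = 64 ≡ 64 (mod 617)
8^4 ≡ 64^2 = 4096 ≡ 394 (mod 617)
8^8 ≡ 394^2 = 155236 ≡ 369 (mod 617)
8^16 ≡ 369^2 = 136161 ≡ 421 (mod 617)
8^32 ≡ 421^2 = 177241 ≡ 162 (mod 617)
8^64 ≡ 162^2 = 26244 ≡ 330 (mod 617)
77 = 64 + 8 + 4 + 1 in binary powers of 2.
So 8^77 ≡ 330 · 369 · 394 · 8 ≡ 616 (mod 617).
Since 8^d ≡ 616 (mod 617), base 8 does not prove 617 composite.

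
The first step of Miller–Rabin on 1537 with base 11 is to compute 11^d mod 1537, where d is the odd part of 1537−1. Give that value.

1537 − 1 = 1536 = 2^9 · 3, so d = 3.
11^1 ≡ 11 (mod 1537)
11^2 ≡ 11^2 = 121 ≡ 121 (mod 1537)
3 = 2 + 1 in binary powers of 2.
So 11^3 ≡ 121 · 11 ≡ 1331 (mod 1537).
Squaring chain: 1331 → 937 → 342 → 152 → 49 → 864 → 1051 → 1035 → 1473; never reaches −1, so base 11 is a Miller–Rabin witness that 1537 is composite.

1331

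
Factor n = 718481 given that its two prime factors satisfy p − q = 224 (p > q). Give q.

743

Since p = q + 224, we have 718481 = q(q + 224), so q² + 224q − 718481 = 0.
Discriminant: 224² + 4·718481 = 50176 + 2873924 = 2924100; √2924100 = 1710.
q = (−224 + 1710)/2 = 743, and p = q + 224 = 967.
Check: 743 · 967 = 718481.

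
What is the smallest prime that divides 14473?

14473 is odd.
Digit sum 19, not divisible by 3.
Ends in 3: not divisible by 5.
7: 14473 = 7·2067 + 4
11: 14473 = 11·1315 + 8
13: 14473 = 13·1113 + 4
17: 14473 = 17·851 + 6
19: 14473 = 19·761 + 14
23: 14473 = 23·629 + 6
29: 14473 = 29·499 + 2
31: 14473 = 31·466 + 27
37: 14473 = 37·391 + 6
41: 14473 = 41·353

41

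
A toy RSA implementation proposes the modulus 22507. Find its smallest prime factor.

71

22507 is odd.
Digit sum 16, not divisible by 3.
Ends in 7: not divisible by 5.
7: 22507 = 7·3215 + 2
11: 22507 = 11·2046 + 1
13: 22507 = 13·1731 + 4
17: 22507 = 17·1323 + 16
19: 22507 = 19·1184 + 11
23: 22507 = 23·978 + 13
29: 22507 = 29·776 + 3
31: 22507 = 31·726 + 1
37: 22507 = 37·608 + 11
41: 22507 = 41·548 + 39
43: 22507 = 43·523 + 18
47: 22507 = 47·478 + 41
53: 22507 = 53·424 + 35
59: 22507 = 59·381 + 28
61: 22507 = 61·368 + 59
67: 22507 = 67·335 + 62
71: 22507 = 71·317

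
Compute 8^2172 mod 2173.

8^1 ≡ 8 (mod 2173)
8^2 ≡ 8^2 = 64 ≡ 64 (mod 2173)
8^4 ≡ 64^2 = 4096 ≡ 1923 (mod 2173)
8^8 ≡ 1923^2 = 3697929 ≡ 1656 (mod 2173)
8^16 ≡ 1656^2 = 2742336 ≡ 10 (mod 2173)
8^32 ≡ 10^2 = 100 ≡ 100 (mod 2173)
8^64 ≡ 100^2 = 10000 ≡ 1308 (mod 2173)
8^128 ≡ 1308^2 = 1710864 ≡ 713 (mod 2173)
8^256 ≡ 713^2 = 508369 ≡ 2060 (mod 2173)
8^512 ≡ 2060^2 = 4243600 ≡ 1904 (mod 2173)
8^1024 ≡ 1904^2 = 3625216 ≡ 652 (mod 2173)
8^2048 ≡ 652^2 = 425104 ≡ 1369 (mod 2173)
2172 = 2048 + 64 + 32 + 16 + 8 + 4 in binary powers of 2.
So 8^2172 ≡ 1369 · 1308 · 100 · 10 · 1656 · 1923 ≡ 346 (mod 2173).
Since 346 ≠ 1, base 8 is a Fermat witness: 2173 is composite.

346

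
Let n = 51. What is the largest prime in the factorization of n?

17

51 = 3 · 17
17 is prime.
So 51 = 3 · 17; the largest prime factor is 17.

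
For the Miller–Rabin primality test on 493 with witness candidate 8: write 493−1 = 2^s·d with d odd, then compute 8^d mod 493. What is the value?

206

493 − 1 = 492 = 2^2 · 123, so d = 123.
8^1 ≡ 8 (mod 493)
8^2 ≡ 8^2 = 64 ≡ 64 (mod 493)
8^4 ≡ 64^2 = 4096 ≡ 152 (mod 493)
8^8 ≡ 152^2 = 23104 ≡ 426 (mod 493)
8^16 ≡ 426^2 = 181476 ≡ 52 (mod 493)
8^32 ≡ 52^2 = 2704 ≡ 239 (mod 493)
8^64 ≡ 239^2 = 57121 ≡ 426 (mod 493)
123 = 64 + 32 + 16 + 8 + 2 + 1 in binary powers of 2.
So 8^123 ≡ 426 · 239 · 52 · 426 · 64 · 8 ≡ 206 (mod 493).
Squaring chain: 206 → 38; never reaches −1, so base 8 is a Miller–Rabin witness that 493 is composite.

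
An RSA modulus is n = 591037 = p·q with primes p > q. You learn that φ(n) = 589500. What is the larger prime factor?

φ(n) = (p−1)(q−1) = n − (p+q) + 1, so p + q = 591037 − 589500 + 1 = 1538.
p and q are the roots of t² − 1538t + 591037 = 0.
Discriminant: 1538² − 4·591037 = 2365444 − 2364148 = 1296; √1296 = 36.
q = (1538 − 36)/2 = 751, p = (1538 + 36)/2 = 787.
Check: 751 · 787 = 591037.

787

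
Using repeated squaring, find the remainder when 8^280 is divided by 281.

8^1 ≡ 8 (mod 281)
8^2 ≡ 8^2 = 64 ≡ 64 (mod 281)
8^4 ≡ 64^2 = 4096 ≡ 162 (mod 281)
8^8 ≡ 162^2 = 26244 ≡ 111 (mod 281)
8^16 ≡ 111^2 = 12321 ≡ 238 (mod 281)
8^32 ≡ 238^2 = 56644 ≡ 163 (mod 281)
8^64 ≡ 163^2 = 26569 ≡ 155 (mod 281)
8^128 ≡ 155^2 = 24025 ≡ 140 (mod 281)
8^256 ≡ 140^2 = 19600 ≡ 211 (mod 281)
280 = 256 + 16 + 8 in binary powers of 2.
So 8^280 ≡ 211 · 238 · 111 ≡ 1 (mod 281).
Since the result is 1, base 8 gives no evidence that 281 is composite.

1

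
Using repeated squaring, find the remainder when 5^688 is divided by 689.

365

5^1 ≡ 5 (mod 689)
5^2 ≡ 5^2 = 25 ≡ 25 (mod 689)
5^4 ≡ 25^2 = 625 ≡ 625 (mod 689)
5^8 ≡ 625^2 = 390625 ≡ 651 (mod 689)
5^16 ≡ 651^2 = 423801 ≡ 66 (mod 689)
5^32 ≡ 66^2 = 4356 ≡ 222 (mod 689)
5^64 ≡ 222^2 = 49284 ≡ 365 (mod 689)
5^128 ≡ 365^2 = 133225 ≡ 248 (mod 689)
5^256 ≡ 248^2 = 61504 ≡ 183 (mod 689)
5^512 ≡ 183^2 = 33489 ≡ 417 (mod 689)
688 = 512 + 128 + 32 + 16 in binary powers of 2.
So 5^688 ≡ 417 · 248 · 222 · 66 ≡ 365 (mod 689).
Since 365 ≠ 1, base 5 is a Fermat witness: 689 is composite.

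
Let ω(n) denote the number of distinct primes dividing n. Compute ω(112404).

112404 = 2^2 · 28101
28101 = 3 · 9367
9367 = 17 · 551
551 = 19 · 29
112404 = 2^2 · 3 · 17 · 19 · 29, which has 5 distinct prime factors.

5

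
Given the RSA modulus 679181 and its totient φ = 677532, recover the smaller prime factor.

787

φ(n) = (p−1)(q−1) = n − (p+q) + 1, so p + q = 679181 − 677532 + 1 = 1650.
p and q are the roots of t² − 1650t + 679181 = 0.
Discriminant: 1650² − 4·679181 = 2722500 − 2716724 = 5776; √5776 = 76.
q = (1650 − 76)/2 = 787, p = (1650 + 76)/2 = 863.
Check: 787 · 863 = 679181.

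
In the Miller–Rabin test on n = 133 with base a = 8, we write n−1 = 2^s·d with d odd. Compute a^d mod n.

133 − 1 = 132 = 2^2 · 33, so d = 33.
8^1 ≡ 8 (mod 133)
8^2 ≡ 8^2 = 64 ≡ 64 (mod 133)
8^4 ≡ 64^2 = 4096 ≡ 106 (mod 133)
8^8 ≡ 106^2 = 11236 ≡ 64 (mod 133)
8^16 ≡ 64^2 = 4096 ≡ 106 (mod 133)
8^32 ≡ 106^2 = 11236 ≡ 64 (mod 133)
33 = 32 + 1 in binary powers of 2.
So 8^33 ≡ 64 · 8 ≡ 113 (mod 133).
Squaring chain: 113 → 1; never reaches −1, so base 8 is a Miller–Rabin witness that 133 is composite.

113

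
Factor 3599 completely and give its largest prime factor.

61

3599 = 59 · 61
61 is prime.
So 3599 = 59 · 61; the largest prime factor is 61.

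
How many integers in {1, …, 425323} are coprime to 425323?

Factor: 425323 = 17 · 127 · 197.
φ(425323) = (17−1) · (127−1) · (197−1) = 16 · 126 · 196 = 395136.

395136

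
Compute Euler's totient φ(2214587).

2161984

Factor: 2214587 = 89 · 149 · 167.
φ(2214587) = (89−1) · (149−1) · (167−1) = 88 · 148 · 166 = 2161984.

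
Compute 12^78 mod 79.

1

12^1 ≡ 12 (mod 79)
12^2 ≡ 12^2 = 144 ≡ 65 (mod 79)
12^4 ≡ 65^2 = 4225 ≡ 38 (mod 79)
12^8 ≡ 38^2 = 1444 ≡ 22 (mod 79)
12^16 ≡ 22^2 = 484 ≡ 10 (mod 79)
12^32 ≡ 10^2 = 100 ≡ 21 (mod 79)
12^64 ≡ 21^2 = 441 ≡ 46 (mod 79)
78 = 64 + 8 + 4 + 2 in binary powers of 2.
So 12^78 ≡ 46 · 22 · 38 · 65 ≡ 1 (mod 79).
Since the result is 1, base 12 gives no evidence that 79 is composite.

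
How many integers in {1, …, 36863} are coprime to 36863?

36480

Factor: 36863 = 191 · 193.
φ(36863) = (191−1) · (193−1) = 190 · 192 = 36480.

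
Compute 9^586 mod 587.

1

9^1 ≡ 9 (mod 587)
9^2 ≡ 9^2 = 81 ≡ 81 (mod 587)
9^4 ≡ 81^2 = 6561 ≡ 104 (mod 587)
9^8 ≡ 104^2 = 10816 ≡ 250 (mod 587)
9^16 ≡ 250^2 = 62500 ≡ 278 (mod 587)
9^32 ≡ 278^2 = 77284 ≡ 387 (mod 587)
9^64 ≡ 387^2 = 149769 ≡ 84 (mod 587)
9^128 ≡ 84^2 = 7056 ≡ 12 (mod 587)
9^256 ≡ 12^2 = 144 ≡ 144 (mod 587)
9^512 ≡ 144^2 = 20736 ≡ 191 (mod 587)
586 = 512 + 64 + 8 + 2 in binary powers of 2.
So 9^586 ≡ 191 · 84 · 250 · 81 ≡ 1 (mod 587).
Since the result is 1, base 9 gives no evidence that 587 is composite.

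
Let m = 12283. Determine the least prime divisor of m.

12283 is odd.
Digit sum 16, not divisible by 3.
Ends in 3: not divisible by 5.
7: 12283 = 7·1754 + 5
11: 12283 = 11·1116 + 7
13: 12283 = 13·944 + 11
17: 12283 = 17·722 + 9
19: 12283 = 19·646 + 9
23: 12283 = 23·534 + 1
29: 12283 = 29·423 + 16
31: 12283 = 31·396 + 7
37: 12283 = 37·331 + 36
41: 12283 = 41·299 + 24
43: 12283 = 43·285 + 28
47: 12283 = 47·261 + 16
53: 12283 = 53·231 + 40
59: 12283 = 59·208 + 11
61: 12283 = 61·201 + 22
67: 12283 = 67·183 + 22
71: 12283 = 71·173

71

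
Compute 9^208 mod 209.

9^1 ≡ 9 (mod 209)
9^2 ≡ 9^2 = 81 ≡ 81 (mod 209)
9^4 ≡ 81^2 = 6561 ≡ 82 (mod 209)
9^8 ≡ 82^2 = 6724 ≡ 36 (mod 209)
9^16 ≡ 36^2 = 1296 ≡ 42 (mod 209)
9^32 ≡ 42^2 = 1764 ≡ 92 (mod 209)
9^64 ≡ 92^2 = 8464 ≡ 104 (mod 209)
9^128 ≡ 104^2 = 10816 ≡ 157 (mod 209)
208 = 128 + 64 + 16 in binary powers of 2.
So 9^208 ≡ 157 · 104 · 42 ≡ 47 (mod 209).
Since 47 ≠ 1, base 9 is a Fermat witness: 209 is composite.

47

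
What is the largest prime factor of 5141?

97

5141 = 53 · 97
97 is prime.
So 5141 = 53 · 97; the largest prime factor is 97.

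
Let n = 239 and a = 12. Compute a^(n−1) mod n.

1

12^1 ≡ 12 (mod 239)
12^2 ≡ 12^2 = 144 ≡ 144 (mod 239)
12^4 ≡ 144^2 = 20736 ≡ 182 (mod 239)
12^8 ≡ 182^2 = 33124 ≡ 142 (mod 239)
12^16 ≡ 142^2 = 20164 ≡ 88 (mod 239)
12^32 ≡ 88^2 = 7744 ≡ 96 (mod 239)
12^64 ≡ 96^2 = 9216 ≡ 134 (mod 239)
12^128 ≡ 134^2 = 17956 ≡ 31 (mod 239)
238 = 128 + 64 + 32 + 8 + 4 + 2 in binary powers of 2.
So 12^238 ≡ 31 · 134 · 96 · 142 · 182 · 144 ≡ 1 (mod 239).
Since the result is 1, base 12 gives no evidence that 239 is composite.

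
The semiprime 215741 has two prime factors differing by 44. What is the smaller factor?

Since p = q + 44, we have 215741 = q(q + 44), so q² + 44q − 215741 = 0.
Discriminant: 44² + 4·215741 = 1936 + 862964 = 864900; √864900 = 930.
q = (−44 + 930)/2 = 443, and p = q + 44 = 487.
Check: 443 · 487 = 215741.

443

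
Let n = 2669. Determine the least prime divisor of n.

17

2669 is odd.
Digit sum 23, not divisible by 3.
Ends in 9: not divisible by 5.
7: 2669 = 7·381 + 2
11: 2669 = 11·242 + 7
13: 2669 = 13·205 + 4
17: 2669 = 17·157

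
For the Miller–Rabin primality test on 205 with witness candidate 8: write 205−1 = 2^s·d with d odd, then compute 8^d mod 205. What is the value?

205 − 1 = 204 = 2^2 · 51, so d = 51.
8^1 ≡ 8 (mod 205)
8^2 ≡ 8^2 = 64 ≡ 64 (mod 205)
8^4 ≡ 64^2 = 4096 ≡ 201 (mod 205)
8^8 ≡ 201^2 = 40401 ≡ 16 (mod 205)
8^16 ≡ 16^2 = 256 ≡ 51 (mod 205)
8^32 ≡ 51^2 = 2601 ≡ 141 (mod 205)
51 = 32 + 16 + 2 + 1 in binary powers of 2.
So 8^51 ≡ 141 · 51 · 64 · 8 ≡ 197 (mod 205).
Squaring chain: 197 → 64; never reaches −1, so base 8 is a Miller–Rabin witness that 205 is composite.

197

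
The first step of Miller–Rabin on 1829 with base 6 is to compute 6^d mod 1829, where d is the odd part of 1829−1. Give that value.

1742

1829 − 1 = 1828 = 2^2 · 457, so d = 457.
6^1 ≡ 6 (mod 1829)
6^2 ≡ 6^2 = 36 ≡ 36 (mod 1829)
6^4 ≡ 36^2 = 1296 ≡ 1296 (mod 1829)
6^8 ≡ 1296^2 = 1679616 ≡ 594 (mod 1829)
6^16 ≡ 594^2 = 352836 ≡ 1668 (mod 1829)
6^32 ≡ 1668^2 = 2782224 ≡ 315 (mod 1829)
6^64 ≡ 315^2 = 99225 ≡ 459 (mod 1829)
6^128 ≡ 459^2 = 210681 ≡ 346 (mod 1829)
6^256 ≡ 346^2 = 119716 ≡ 831 (mod 1829)
457 = 256 + 128 + 64 + 8 + 1 in binary powers of 2.
So 6^457 ≡ 831 · 346 · 459 · 594 · 6 ≡ 1742 (mod 1829).
Squaring chain: 1742 → 253; never reaches −1, so base 6 is a Miller–Rabin witness that 1829 is composite.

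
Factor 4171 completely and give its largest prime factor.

97

4171 = 43 · 97
97 is prime.
So 4171 = 43 · 97; the largest prime factor is 97.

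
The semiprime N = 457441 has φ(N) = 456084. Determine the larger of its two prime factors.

739

φ(n) = (p−1)(q−1) = n − (p+q) + 1, so p + q = 457441 − 456084 + 1 = 1358.
p and q are the roots of t² − 1358t + 457441 = 0.
Discriminant: 1358² − 4·457441 = 1844164 − 1829764 = 14400; √14400 = 120.
q = (1358 − 120)/2 = 619, p = (1358 + 120)/2 = 739.
Check: 619 · 739 = 457441.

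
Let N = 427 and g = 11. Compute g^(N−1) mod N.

11^1 ≡ 11 (mod 427)
11^2 ≡ 11^2 = 121 ≡ 121 (mod 427)
11^4 ≡ 121^2 = 14641 ≡ 123 (mod 427)
11^8 ≡ 123^2 = 15129 ≡ 184 (mod 427)
11^16 ≡ 184^2 = 33856 ≡ 123 (mod 427)
11^32 ≡ 123^2 = 15129 ≡ 184 (mod 427)
11^64 ≡ 184^2 = 33856 ≡ 123 (mod 427)
11^128 ≡ 123^2 = 15129 ≡ 184 (mod 427)
11^256 ≡ 184^2 = 33856 ≡ 123 (mod 427)
426 = 256 + 128 + 32 + 8 + 2 in binary powers of 2.
So 11^426 ≡ 123 · 184 · 184 · 184 · 121 ≡ 365 (mod 427).
Since 365 ≠ 1, base 11 is a Fermat witness: 427 is composite.

365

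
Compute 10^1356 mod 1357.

10^1 ≡ 10 (mod 1357)
10^2 ≡ 10^2 = 100 ≡ 100 (mod 1357)
10^4 ≡ 100^2 = 10000 ≡ 501 (mod 1357)
10^8 ≡ 501^2 = 251001 ≡ 1313 (mod 1357)
10^16 ≡ 1313^2 = 1723969 ≡ 579 (mod 1357)
10^32 ≡ 579^2 = 335241 ≡ 62 (mod 1357)
10^64 ≡ 62^2 = 3844 ≡ 1130 (mod 1357)
10^128 ≡ 1130^2 = 1276900 ≡ 1320 (mod 1357)
10^256 ≡ 1320^2 = 1742400 ≡ 12 (mod 1357)
10^512 ≡ 12^2 = 144 ≡ 144 (mod 1357)
10^1024 ≡ 144^2 = 20736 ≡ 381 (mod 1357)
1356 = 1024 + 256 + 64 + 8 + 4 in binary powers of 2.
So 10^1356 ≡ 381 · 12 · 1130 · 1313 · 501 ≡ 196 (mod 1357).
Since 196 ≠ 1, base 10 is a Fermat witness: 1357 is composite.

196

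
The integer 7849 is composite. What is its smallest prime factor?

7849 is odd.
Digit sum 28, not divisible by 3.
Ends in 9: not divisible by 5.
7: 7849 = 7·1121 + 2
11: 7849 = 11·713 + 6
13: 7849 = 13·603 + 10
17: 7849 = 17·461 + 12
19: 7849 = 19·413 + 2
23: 7849 = 23·341 + 6
29: 7849 = 29·270 + 19
31: 7849 = 31·253 + 6
37: 7849 = 37·212 + 5
41: 7849 = 41·191 + 18
43: 7849 = 43·182 + 23
47: 7849 = 47·167

47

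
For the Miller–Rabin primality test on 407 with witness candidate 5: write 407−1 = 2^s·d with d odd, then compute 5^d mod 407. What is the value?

279

407 − 1 = 406 = 2^1 · 203, so d = 203.
5^1 ≡ 5 (mod 407)
5^2 ≡ 5^2 = 25 ≡ 25 (mod 407)
5^4 ≡ 25^2 = 625 ≡ 218 (mod 407)
5^8 ≡ 218^2 = 47524 ≡ 312 (mod 407)
5^16 ≡ 312^2 = 97344 ≡ 71 (mod 407)
5^32 ≡ 71^2 = 5041 ≡ 157 (mod 407)
5^64 ≡ 157^2 = 24649 ≡ 229 (mod 407)
5^128 ≡ 229^2 = 52441 ≡ 345 (mod 407)
203 = 128 + 64 + 8 + 2 + 1 in binary powers of 2.
So 5^203 ≡ 345 · 229 · 312 · 25 · 5 ≡ 279 (mod 407).
Squaring chain: 279; never reaches −1, so base 5 is a Miller–Rabin witness that 407 is composite.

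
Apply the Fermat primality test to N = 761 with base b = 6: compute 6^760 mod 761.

6^1 ≡ 6 (mod 761)
6^2 ≡ 6^2 = 36 ≡ 36 (mod 761)
6^4 ≡ 36^2 = 1296 ≡ 535 (mod 761)
6^8 ≡ 535^2 = 286225 ≡ 89 (mod 761)
6^16 ≡ 89^2 = 7921 ≡ 311 (mod 761)
6^32 ≡ 311^2 = 96721 ≡ 74 (mod 761)
6^64 ≡ 74^2 = 5476 ≡ 149 (mod 761)
6^128 ≡ 149^2 = 22201 ≡ 132 (mod 761)
6^256 ≡ 132^2 = 17424 ≡ 682 (mod 761)
6^512 ≡ 682^2 = 465124 ≡ 153 (mod 761)
760 = 512 + 128 + 64 + 32 + 16 + 8 in binary powers of 2.
So 6^760 ≡ 153 · 132 · 149 · 74 · 311 · 89 ≡ 1 (mod 761).
Since the result is 1, base 6 gives no evidence that 761 is composite.

1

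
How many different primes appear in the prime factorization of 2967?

2967 = 3 · 989
989 = 23 · 43
2967 = 3 · 23 · 43, which has 3 distinct prime factors.

3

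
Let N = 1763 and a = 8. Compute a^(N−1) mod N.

8^1 ≡ 8 (mod 1763)
8^2 ≡ 8^2 = 64 ≡ 64 (mod 1763)
8^4 ≡ 64^2 = 4096 ≡ 570 (mod 1763)
8^8 ≡ 570^2 = 324900 ≡ 508 (mod 1763)
8^16 ≡ 508^2 = 258064 ≡ 666 (mod 1763)
8^32 ≡ 666^2 = 443556 ≡ 1043 (mod 1763)
8^64 ≡ 1043^2 = 1087849 ≡ 78 (mod 1763)
8^128 ≡ 78^2 = 6084 ≡ 795 (mod 1763)
8^256 ≡ 795^2 = 632025 ≡ 871 (mod 1763)
8^512 ≡ 871^2 = 758641 ≡ 551 (mod 1763)
8^1024 ≡ 551^2 = 303601 ≡ 365 (mod 1763)
1762 = 1024 + 512 + 128 + 64 + 32 + 2 in binary powers of 2.
So 8^1762 ≡ 365 · 551 · 795 · 78 · 1043 · 64 ≡ 1417 (mod 1763).
Since 1417 ≠ 1, base 8 is a Fermat witness: 1763 is composite.

1417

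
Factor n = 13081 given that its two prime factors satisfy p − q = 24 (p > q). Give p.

127

Since p = q + 24, we have 13081 = q(q + 24), so q² + 24q − 13081 = 0.
Discriminant: 24² + 4·13081 = 576 + 52324 = 52900; √52900 = 230.
q = (−24 + 230)/2 = 103, and p = q + 24 = 127.
Check: 103 · 127 = 13081.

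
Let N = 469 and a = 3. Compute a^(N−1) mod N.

3^1 ≡ 3 (mod 469)
3^2 ≡ 3^2 = 9 ≡ 9 (mod 469)
3^4 ≡ 9^2 = 81 ≡ 81 (mod 469)
3^8 ≡ 81^2 = 6561 ≡ 464 (mod 469)
3^16 ≡ 464^2 = 215296 ≡ 25 (mod 469)
3^32 ≡ 25^2 = 625 ≡ 156 (mod 469)
3^64 ≡ 156^2 = 24336 ≡ 417 (mod 469)
3^128 ≡ 417^2 = 173889 ≡ 359 (mod 469)
3^256 ≡ 359^2 = 128881 ≡ 375 (mod 469)
468 = 256 + 128 + 64 + 16 + 4 in binary powers of 2.
So 3^468 ≡ 375 · 359 · 417 · 25 · 81 ≡ 260 (mod 469).
Since 260 ≠ 1, base 3 is a Fermat witness: 469 is composite.

260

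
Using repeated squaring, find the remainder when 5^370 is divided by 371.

5^1 ≡ 5 (mod 371)
5^2 ≡ 5^2 = 25 ≡ 25 (mod 371)
5^4 ≡ 25^2 = 625 ≡ 254 (mod 371)
5^8 ≡ 254^2 = 64516 ≡ 333 (mod 371)
5^16 ≡ 333^2 = 110889 ≡ 331 (mod 371)
5^32 ≡ 331^2 = 109561 ≡ 116 (mod 371)
5^64 ≡ 116^2 = 13456 ≡ 100 (mod 371)
5^128 ≡ 100^2 = 10000 ≡ 354 (mod 371)
5^256 ≡ 354^2 = 125316 ≡ 289 (mod 371)
370 = 256 + 64 + 32 + 16 + 2 in binary powers of 2.
So 5^370 ≡ 289 · 100 · 116 · 331 · 25 ≡ 149 (mod 371).
Since 149 ≠ 1, base 5 is a Fermat witness: 371 is composite.

149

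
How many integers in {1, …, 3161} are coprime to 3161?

3024

Factor: 3161 = 29 · 109.
φ(3161) = (29−1) · (109−1) = 28 · 108 = 3024.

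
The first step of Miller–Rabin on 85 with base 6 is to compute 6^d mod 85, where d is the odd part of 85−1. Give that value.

85 − 1 = 84 = 2^2 · 21, so d = 21.
6^1 ≡ 6 (mod 85)
6^2 ≡ 6^2 = 36 ≡ 36 (mod 85)
6^4 ≡ 36^2 = 1296 ≡ 21 (mod 85)
6^8 ≡ 21^2 = 441 ≡ 16 (mod 85)
6^16 ≡ 16^2 = 256 ≡ 1 (mod 85)
21 = 16 + 4 + 1 in binary powers of 2.
So 6^21 ≡ 1 · 21 · 6 ≡ 41 (mod 85).
Squaring chain: 41 → 66; never reaches −1, so base 6 is a Miller–Rabin witness that 85 is composite.

41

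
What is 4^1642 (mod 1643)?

574

4^1 ≡ 4 (mod 1643)
4^2 ≡ 4^2 = 16 ≡ 16 (mod 1643)
4^4 ≡ 16^2 = 256 ≡ 256 (mod 1643)
4^8 ≡ 256^2 = 65536 ≡ 1459 (mod 1643)
4^16 ≡ 1459^2 = 2128681 ≡ 996 (mod 1643)
4^32 ≡ 996^2 = 992016 ≡ 1287 (mod 1643)
4^64 ≡ 1287^2 = 1656369 ≡ 225 (mod 1643)
4^128 ≡ 225^2 = 50625 ≡ 1335 (mod 1643)
4^256 ≡ 1335^2 = 1782225 ≡ 1213 (mod 1643)
4^512 ≡ 1213^2 = 1471369 ≡ 884 (mod 1643)
4^1024 ≡ 884^2 = 781456 ≡ 1031 (mod 1643)
1642 = 1024 + 512 + 64 + 32 + 8 + 2 in binary powers of 2.
So 4^1642 ≡ 1031 · 884 · 225 · 1287 · 1459 · 16 ≡ 574 (mod 1643).
Since 574 ≠ 1, base 4 is a Fermat witness: 1643 is composite.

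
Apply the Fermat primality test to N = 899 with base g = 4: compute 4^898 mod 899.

4^1 ≡ 4 (mod 899)
4^2 ≡ 4^2 = 16 ≡ 16 (mod 899)
4^4 ≡ 16^2 = 256 ≡ 256 (mod 899)
4^8 ≡ 256^2 = 65536 ≡ 808 (mod 899)
4^16 ≡ 808^2 = 652864 ≡ 190 (mod 899)
4^32 ≡ 190^2 = 36100 ≡ 140 (mod 899)
4^64 ≡ 140^2 = 19600 ≡ 721 (mod 899)
4^128 ≡ 721^2 = 519841 ≡ 219 (mod 899)
4^256 ≡ 219^2 = 47961 ≡ 314 (mod 899)
4^512 ≡ 314^2 = 98596 ≡ 605 (mod 899)
898 = 512 + 256 + 128 + 2 in binary powers of 2.
So 4^898 ≡ 605 · 314 · 219 · 16 ≡ 219 (mod 899).
Since 219 ≠ 1, base 4 is a Fermat witness: 899 is composite.

219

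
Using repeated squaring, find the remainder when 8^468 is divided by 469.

8^1 ≡ 8 (mod 469)
8^2 ≡ 8^2 = 64 ≡ 64 (mod 469)
8^4 ≡ 64^2 = 4096 ≡ 344 (mod 469)
8^8 ≡ 344^2 = 118336 ≡ 148 (mod 469)
8^16 ≡ 148^2 = 21904 ≡ 330 (mod 469)
8^32 ≡ 330^2 = 108900 ≡ 92 (mod 469)
8^64 ≡ 92^2 = 8464 ≡ 22 (mod 469)
8^128 ≡ 22^2 = 484 ≡ 15 (mod 469)
8^256 ≡ 15^2 = 225 ≡ 225 (mod 469)
468 = 256 + 128 + 64 + 16 + 4 in binary powers of 2.
So 8^468 ≡ 225 · 15 · 22 · 330 · 344 ≡ 442 (mod 469).
Since 442 ≠ 1, base 8 is a Fermat witness: 469 is composite.

442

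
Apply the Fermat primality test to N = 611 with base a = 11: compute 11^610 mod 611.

335

11^1 ≡ 11 (mod 611)
11^2 ≡ 11^2 = 121 ≡ 121 (mod 611)
11^4 ≡ 121^2 = 14641 ≡ 588 (mod 611)
11^8 ≡ 588^2 = 345744 ≡ 529 (mod 611)
11^16 ≡ 529^2 = 279841 ≡ 3 (mod 611)
11^32 ≡ 3^2 = 9 ≡ 9 (mod 611)
11^64 ≡ 9^2 = 81 ≡ 81 (mod 611)
11^128 ≡ 81^2 = 6561 ≡ 451 (mod 611)
11^256 ≡ 451^2 = 203401 ≡ 549 (mod 611)
11^512 ≡ 549^2 = 301401 ≡ 178 (mod 611)
610 = 512 + 64 + 32 + 2 in binary powers of 2.
So 11^610 ≡ 178 · 81 · 9 · 121 ≡ 335 (mod 611).
Since 335 ≠ 1, base 11 is a Fermat witness: 611 is composite.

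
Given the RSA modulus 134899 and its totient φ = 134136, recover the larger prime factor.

φ(n) = (p−1)(q−1) = n − (p+q) + 1, so p + q = 134899 − 134136 + 1 = 764.
p and q are the roots of t² − 764t + 134899 = 0.
Discriminant: 764² − 4·134899 = 583696 − 539596 = 44100; √44100 = 210.
q = (764 − 210)/2 = 277, p = (764 + 210)/2 = 487.
Check: 277 · 487 = 134899.

487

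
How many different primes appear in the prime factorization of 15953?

3

15953 = 7 · 2279
2279 = 43 · 53
15953 = 7 · 43 · 53, which has 3 distinct prime factors.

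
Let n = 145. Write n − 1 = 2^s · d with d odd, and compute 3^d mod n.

108

145 − 1 = 144 = 2^4 · 9, so d = 9.
3^1 ≡ 3 (mod 145)
3^2 ≡ 3^2 = 9 ≡ 9 (mod 145)
3^4 ≡ 9^2 = 81 ≡ 81 (mod 145)
3^8 ≡ 81^2 = 6561 ≡ 36 (mod 145)
9 = 8 + 1 in binary powers of 2.
So 3^9 ≡ 36 · 3 ≡ 108 (mod 145).
Squaring chain: 108 → 64 → 36 → 136; never reaches −1, so base 3 is a Miller–Rabin witness that 145 is composite.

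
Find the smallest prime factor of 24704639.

24704639 is odd.
Digit sum 35, not divisible by 3.
Ends in 9: not divisible by 5.
7: 24704639 = 7·3529234 + 1
11: 24704639 = 11·2245876 + 3
13: 24704639 = 13·1900356 + 11
17: 24704639 = 17·1453214 + 1
19: 24704639 = 19·1300244 + 3
23: 24704639 = 23·1074114 + 17
29: 24704639 = 29·851884 + 3
31: 24704639 = 31·796923 + 26
37: 24704639 = 37·667692 + 35
41: 24704639 = 41·602552 + 7
43: 24704639 = 43·574526 + 21
47: 24704639 = 47·525630 + 29
53: 24704639 = 53·466125 + 14
59: 24704639 = 59·418722 + 41
61: 24704639 = 61·404994 + 5
67: 24704639 = 67·368725 + 64
71: 24704639 = 71·347952 + 47
73: 24704639 = 73·338419 + 52
79: 24704639 = 79·312716 + 75
83: 24704639 = 83·297646 + 21
89: 24704639 = 89·277580 + 19
97: 24704639 = 97·254687

97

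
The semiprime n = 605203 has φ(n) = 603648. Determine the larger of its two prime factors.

φ(n) = (p−1)(q−1) = n − (p+q) + 1, so p + q = 605203 − 603648 + 1 = 1556.
p and q are the roots of t² − 1556t + 605203 = 0.
Discriminant: 1556² − 4·605203 = 2421136 − 2420812 = 324; √324 = 18.
q = (1556 − 18)/2 = 769, p = (1556 + 18)/2 = 787.
Check: 769 · 787 = 605203.

787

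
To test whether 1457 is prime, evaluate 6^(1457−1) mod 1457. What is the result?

6^1 ≡ 6 (mod 1457)
6^2 ≡ 6^2 = 36 ≡ 36 (mod 1457)
6^4 ≡ 36^2 = 1296 ≡ 1296 (mod 1457)
6^8 ≡ 1296^2 = 1679616 ≡ 1152 (mod 1457)
6^16 ≡ 1152^2 = 1327104 ≡ 1234 (mod 1457)
6^32 ≡ 1234^2 = 1522756 ≡ 191 (mod 1457)
6^64 ≡ 191^2 = 36481 ≡ 56 (mod 1457)
6^128 ≡ 56^2 = 3136 ≡ 222 (mod 1457)
6^256 ≡ 222^2 = 49284 ≡ 1203 (mod 1457)
6^512 ≡ 1203^2 = 1447209 ≡ 408 (mod 1457)
6^1024 ≡ 408^2 = 166464 ≡ 366 (mod 1457)
1456 = 1024 + 256 + 128 + 32 + 16 in binary powers of 2.
So 6^1456 ≡ 366 · 1203 · 222 · 191 · 1234 ≡ 521 (mod 1457).
Since 521 ≠ 1, base 6 is a Fermat witness: 1457 is composite.

521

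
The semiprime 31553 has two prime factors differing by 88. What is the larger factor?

227

Since p = q + 88, we have 31553 = q(q + 88), so q² + 88q − 31553 = 0.
Discriminant: 88² + 4·31553 = 7744 + 126212 = 133956; √133956 = 366.
q = (−88 + 366)/2 = 139, and p = q + 88 = 227.
Check: 139 · 227 = 31553.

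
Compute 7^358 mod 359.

7^1 ≡ 7 (mod 359)
7^2 ≡ 7^2 = 49 ≡ 49 (mod 359)
7^4 ≡ 49^2 = 2401 ≡ 247 (mod 359)
7^8 ≡ 247^2 = 61009 ≡ 338 (mod 359)
7^16 ≡ 338^2 = 114244 ≡ 82 (mod 359)
7^32 ≡ 82^2 = 6724 ≡ 262 (mod 359)
7^64 ≡ 262^2 = 68644 ≡ 75 (mod 359)
7^128 ≡ 75^2 = 5625 ≡ 240 (mod 359)
7^256 ≡ 240^2 = 57600 ≡ 160 (mod 359)
358 = 256 + 64 + 32 + 4 + 2 in binary powers of 2.
So 7^358 ≡ 160 · 75 · 262 · 247 · 49 ≡ 1 (mod 359).
Since the result is 1, base 7 gives no evidence that 359 is composite.

1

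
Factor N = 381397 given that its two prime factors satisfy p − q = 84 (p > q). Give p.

661

Since p = q + 84, we have 381397 = q(q + 84), so q² + 84q − 381397 = 0.
Discriminant: 84² + 4·381397 = 7056 + 1525588 = 1532644; √1532644 = 1238.
q = (−84 + 1238)/2 = 577, and p = q + 84 = 661.
Check: 577 · 661 = 381397.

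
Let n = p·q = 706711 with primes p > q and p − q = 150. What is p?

Since p = q + 150, we have 706711 = q(q + 150), so q² + 150q − 706711 = 0.
Discriminant: 150² + 4·706711 = 22500 + 2826844 = 2849344; √2849344 = 1688.
q = (−150 + 1688)/2 = 769, and p = q + 150 = 919.
Check: 769 · 919 = 706711.

919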